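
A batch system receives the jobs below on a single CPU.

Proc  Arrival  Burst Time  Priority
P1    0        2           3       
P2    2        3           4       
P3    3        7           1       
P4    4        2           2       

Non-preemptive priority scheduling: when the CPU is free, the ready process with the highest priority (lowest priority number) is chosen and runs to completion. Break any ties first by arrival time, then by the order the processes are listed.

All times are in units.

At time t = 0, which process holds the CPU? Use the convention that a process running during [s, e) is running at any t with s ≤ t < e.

P1

Schedule: | P1 0-2 | P2 2-5 | P3 5-12 | P4 12-14 |
Completion: P1=2  P2=5  P3=12  P4=14
Turnaround (C−A): P1=2  P2=3  P3=9  P4=10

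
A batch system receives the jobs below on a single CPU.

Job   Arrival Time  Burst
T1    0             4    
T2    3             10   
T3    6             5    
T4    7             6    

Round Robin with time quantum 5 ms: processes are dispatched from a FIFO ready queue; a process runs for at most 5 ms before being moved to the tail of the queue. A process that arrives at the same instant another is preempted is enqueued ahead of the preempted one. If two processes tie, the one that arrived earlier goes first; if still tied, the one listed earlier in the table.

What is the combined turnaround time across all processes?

Gantt: | T1 0-4 | T2 4-9 | T3 9-14 | T4 14-19 | T2 19-24 | T4 24-25 |
Completion: T1=4  T2=24  T3=14  T4=25
Turnaround (C−A): T1=4  T2=21  T3=8  T4=18
Turnaround = completion − arrival: T1=4, T2=21, T3=8, T4=18
Total turnaround = 4 + 21 + 8 + 18 = 51

51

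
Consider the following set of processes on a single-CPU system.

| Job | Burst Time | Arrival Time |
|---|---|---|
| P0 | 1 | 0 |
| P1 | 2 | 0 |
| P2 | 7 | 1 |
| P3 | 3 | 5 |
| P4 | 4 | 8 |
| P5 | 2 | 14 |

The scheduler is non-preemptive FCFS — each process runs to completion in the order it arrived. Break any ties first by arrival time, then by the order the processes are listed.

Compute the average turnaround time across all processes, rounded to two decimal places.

5.83

Gantt: | P0 0-1 | P1 1-3 | P2 3-10 | P3 10-13 | P4 13-17 | P5 17-19 |
Completion: P0=1  P1=3  P2=10  P3=13  P4=17  P5=19
Turnaround times: P0=1, P1=3, P2=9, P3=8, P4=9, P5=5
Average turnaround = (1+3+9+8+9+5) / 6 = 35/6 = 5.83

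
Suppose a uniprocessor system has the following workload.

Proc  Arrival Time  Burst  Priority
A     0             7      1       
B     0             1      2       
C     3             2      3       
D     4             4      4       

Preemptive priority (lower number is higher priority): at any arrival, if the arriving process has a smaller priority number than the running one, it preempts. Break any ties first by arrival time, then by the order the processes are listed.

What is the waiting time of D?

Gantt: | A 0-7 | B 7-8 | C 8-10 | D 10-14 |
Completion: A=7  B=8  C=10  D=14
Turnaround (C−A): A=7  B=8  C=7  D=10
Waiting(D) = turnaround − burst = 10 − 4 = 6

6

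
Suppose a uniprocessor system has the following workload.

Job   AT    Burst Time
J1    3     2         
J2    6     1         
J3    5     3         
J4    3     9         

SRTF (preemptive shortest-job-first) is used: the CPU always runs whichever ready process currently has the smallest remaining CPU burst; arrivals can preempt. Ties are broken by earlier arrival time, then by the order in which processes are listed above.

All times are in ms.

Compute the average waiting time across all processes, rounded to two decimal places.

1.75

Timeline: | idle 0-3 | J1 3-5 | J3 5-6 | J2 6-7 | J3 7-9 | J4 9-18 |
Completion: J1=5  J2=7  J3=9  J4=18
Waiting times: J1=0, J2=0, J3=1, J4=6
Average waiting = (0+0+1+6) / 4 = 7/4 = 1.75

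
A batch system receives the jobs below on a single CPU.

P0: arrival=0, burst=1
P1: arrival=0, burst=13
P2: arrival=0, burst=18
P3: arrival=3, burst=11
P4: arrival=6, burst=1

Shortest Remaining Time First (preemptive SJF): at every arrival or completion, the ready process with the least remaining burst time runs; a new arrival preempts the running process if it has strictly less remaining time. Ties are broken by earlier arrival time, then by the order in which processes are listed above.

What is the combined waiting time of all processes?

40

Schedule: | P0 0-1 | P1 1-6 | P4 6-7 | P1 7-15 | P3 15-26 | P2 26-44 |
Completion: P0=1  P1=15  P2=44  P3=26  P4=7
Waiting = turnaround − burst: P0=0, P1=2, P2=26, P3=12, P4=0
Total waiting = 0 + 2 + 26 + 12 + 0 = 40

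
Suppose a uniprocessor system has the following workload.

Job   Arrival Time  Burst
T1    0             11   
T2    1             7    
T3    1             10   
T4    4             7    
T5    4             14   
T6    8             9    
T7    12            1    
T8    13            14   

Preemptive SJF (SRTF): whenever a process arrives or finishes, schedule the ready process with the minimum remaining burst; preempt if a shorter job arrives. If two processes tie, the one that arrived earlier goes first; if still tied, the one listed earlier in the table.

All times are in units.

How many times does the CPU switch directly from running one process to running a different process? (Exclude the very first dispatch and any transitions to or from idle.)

9

Timeline: | T1 0-1 | T2 1-8 | T4 8-12 | T7 12-13 | T4 13-16 | T6 16-25 | T1 25-35 | T3 35-45 | T5 45-59 | T8 59-73 |
Completion: T1=35  T2=8  T3=45  T4=16  T5=59  T6=25  T7=13  T8=73
Turnaround (C−A): T1=35  T2=7  T3=44  T4=12  T5=55  T6=17  T7=1  T8=60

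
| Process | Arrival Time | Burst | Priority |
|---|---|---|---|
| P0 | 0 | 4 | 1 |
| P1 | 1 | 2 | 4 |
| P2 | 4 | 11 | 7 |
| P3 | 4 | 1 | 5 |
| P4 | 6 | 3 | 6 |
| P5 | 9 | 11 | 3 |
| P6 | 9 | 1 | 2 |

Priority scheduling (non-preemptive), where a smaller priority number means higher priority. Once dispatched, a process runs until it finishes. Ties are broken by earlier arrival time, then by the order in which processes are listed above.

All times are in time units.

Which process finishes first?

P0

Gantt: | P0 0-4 | P1 4-6 | P3 6-7 | P4 7-10 | P6 10-11 | P5 11-22 | P2 22-33 |
Completion: P0=4  P1=6  P2=33  P3=7  P4=10  P5=22  P6=11
Turnaround (C−A): P0=4  P1=5  P2=29  P3=3  P4=4  P5=13  P6=2
Finish order: P0 → P1 → P3 → P4 → P6 → P5 → P2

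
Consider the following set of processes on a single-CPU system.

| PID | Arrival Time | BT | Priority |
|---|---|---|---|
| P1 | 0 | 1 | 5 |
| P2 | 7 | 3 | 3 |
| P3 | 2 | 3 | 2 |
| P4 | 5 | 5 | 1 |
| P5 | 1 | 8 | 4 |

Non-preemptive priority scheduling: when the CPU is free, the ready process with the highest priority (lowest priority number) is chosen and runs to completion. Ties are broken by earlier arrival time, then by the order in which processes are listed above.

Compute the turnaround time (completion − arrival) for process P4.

Timeline: | P1 0-1 | P5 1-9 | P4 9-14 | P3 14-17 | P2 17-20 |
Completion: P1=1  P2=20  P3=17  P4=14  P5=9
Turnaround (C−A): P1=1  P2=13  P3=15  P4=9  P5=8
Turnaround(P4) = completion − arrival = 14 − 5 = 9

9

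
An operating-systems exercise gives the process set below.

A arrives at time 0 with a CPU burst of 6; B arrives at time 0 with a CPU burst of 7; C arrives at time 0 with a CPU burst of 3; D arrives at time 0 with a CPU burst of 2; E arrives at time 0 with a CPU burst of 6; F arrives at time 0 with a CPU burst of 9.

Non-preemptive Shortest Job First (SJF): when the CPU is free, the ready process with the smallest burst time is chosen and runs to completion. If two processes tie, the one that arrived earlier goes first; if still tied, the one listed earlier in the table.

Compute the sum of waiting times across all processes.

59

Timeline: | D 0-2 | C 2-5 | A 5-11 | E 11-17 | B 17-24 | F 24-33 |
Completion: A=11  B=24  C=5  D=2  E=17  F=33
Waiting = turnaround − burst: A=5, B=17, C=2, D=0, E=11, F=24
Total waiting = 5 + 17 + 2 + 0 + 11 + 24 = 59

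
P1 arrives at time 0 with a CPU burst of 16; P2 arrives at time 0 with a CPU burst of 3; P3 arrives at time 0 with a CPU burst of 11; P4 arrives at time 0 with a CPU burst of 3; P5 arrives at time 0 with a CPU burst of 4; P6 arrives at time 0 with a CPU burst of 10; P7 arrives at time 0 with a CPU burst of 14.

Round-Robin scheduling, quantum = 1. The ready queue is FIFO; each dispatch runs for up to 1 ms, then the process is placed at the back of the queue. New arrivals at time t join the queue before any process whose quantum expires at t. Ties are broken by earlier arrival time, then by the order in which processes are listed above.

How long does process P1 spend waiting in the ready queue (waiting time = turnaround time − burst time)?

45

Gantt: | P1 0-1 | P2 1-2 | P3 2-3 | P4 3-4 | P5 4-5 | P6 5-6 | P7 6-7 | P1 7-8 | P2 8-9 | P3 9-10 | P4 10-11 | P5 11-12 | P6 12-13 | P7 13-14 | P1 14-15 | P2 15-16 | P3 16-17 | P4 17-18 | P5 18-19 | P6 19-20 | P7 20-21 | P1 21-22 | P3 22-23 | P5 23-24 | P6 24-25 | P7 25-26 | P1 26-27 | P3 27-28 | P6 28-29 | P7 29-30 | P1 30-31 | P3 31-32 | P6 32-33 | P7 33-34 | P1 34-35 | P3 35-36 | P6 36-37 | P7 37-38 | P1 38-39 | P3 39-40 | P6 40-41 | P7 41-42 | P1 42-43 | P3 43-44 | P6 44-45 | P7 45-46 | P1 46-47 | P3 47-48 | P6 48-49 | P7 49-50 | P1 50-51 | P3 51-52 | P7 52-53 | P1 53-54 | P7 54-55 | P1 55-56 | P7 56-57 | P1 57-58 | P7 58-59 | P1 59-61 |
Completion: P1=61  P2=16  P3=52  P4=18  P5=24  P6=49  P7=59
Turnaround (C−A): P1=61  P2=16  P3=52  P4=18  P5=24  P6=49  P7=59
Waiting(P1) = turnaround − burst = 61 − 16 = 45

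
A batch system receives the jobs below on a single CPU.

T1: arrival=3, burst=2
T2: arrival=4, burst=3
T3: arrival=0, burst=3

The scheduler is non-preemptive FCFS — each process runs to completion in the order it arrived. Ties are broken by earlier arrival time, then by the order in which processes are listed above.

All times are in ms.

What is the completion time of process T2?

8

Gantt: | T3 0-3 | T1 3-5 | T2 5-8 |
Completion: T1=5  T2=8  T3=3
Turnaround (C−A): T1=2  T2=4  T3=3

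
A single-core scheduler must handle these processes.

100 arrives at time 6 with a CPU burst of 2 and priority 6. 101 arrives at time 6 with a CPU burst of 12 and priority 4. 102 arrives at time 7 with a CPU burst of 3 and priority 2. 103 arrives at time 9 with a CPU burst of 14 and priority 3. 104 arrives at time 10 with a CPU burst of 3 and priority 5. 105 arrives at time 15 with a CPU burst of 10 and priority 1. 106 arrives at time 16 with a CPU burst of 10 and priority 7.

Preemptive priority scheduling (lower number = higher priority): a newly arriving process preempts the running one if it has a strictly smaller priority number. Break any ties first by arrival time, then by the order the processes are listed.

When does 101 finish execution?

Gantt: | idle 0-6 | 101 6-7 | 102 7-10 | 103 10-15 | 105 15-25 | 103 25-34 | 101 34-45 | 104 45-48 | 100 48-50 | 106 50-60 |
Completion: 100=50  101=45  102=10  103=34  104=48  105=25  106=60

45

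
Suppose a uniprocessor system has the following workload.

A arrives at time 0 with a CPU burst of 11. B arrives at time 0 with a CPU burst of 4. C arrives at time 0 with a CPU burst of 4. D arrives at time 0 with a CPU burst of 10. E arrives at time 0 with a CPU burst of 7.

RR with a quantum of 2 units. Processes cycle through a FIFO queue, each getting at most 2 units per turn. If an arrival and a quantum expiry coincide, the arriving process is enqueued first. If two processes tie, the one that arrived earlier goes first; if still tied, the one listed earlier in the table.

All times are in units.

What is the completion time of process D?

35

Schedule: | A 0-2 | B 2-4 | C 4-6 | D 6-8 | E 8-10 | A 10-12 | B 12-14 | C 14-16 | D 16-18 | E 18-20 | A 20-22 | D 22-24 | E 24-26 | A 26-28 | D 28-30 | E 30-31 | A 31-33 | D 33-35 | A 35-36 |
Completion: A=36  B=14  C=16  D=35  E=31
Turnaround (C−A): A=36  B=14  C=16  D=35  E=31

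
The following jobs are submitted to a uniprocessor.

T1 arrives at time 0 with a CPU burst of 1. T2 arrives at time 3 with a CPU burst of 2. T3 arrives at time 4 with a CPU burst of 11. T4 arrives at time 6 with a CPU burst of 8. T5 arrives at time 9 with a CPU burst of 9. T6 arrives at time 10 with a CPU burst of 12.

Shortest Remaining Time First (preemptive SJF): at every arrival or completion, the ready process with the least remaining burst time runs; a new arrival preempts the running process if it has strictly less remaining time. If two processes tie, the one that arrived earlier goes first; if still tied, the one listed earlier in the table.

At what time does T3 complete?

33

Gantt: | T1 0-1 | idle 1-3 | T2 3-5 | T3 5-6 | T4 6-14 | T5 14-23 | T3 23-33 | T6 33-45 |
Completion: T1=1  T2=5  T3=33  T4=14  T5=23  T6=45
Turnaround (C−A): T1=1  T2=2  T3=29  T4=8  T5=14  T6=35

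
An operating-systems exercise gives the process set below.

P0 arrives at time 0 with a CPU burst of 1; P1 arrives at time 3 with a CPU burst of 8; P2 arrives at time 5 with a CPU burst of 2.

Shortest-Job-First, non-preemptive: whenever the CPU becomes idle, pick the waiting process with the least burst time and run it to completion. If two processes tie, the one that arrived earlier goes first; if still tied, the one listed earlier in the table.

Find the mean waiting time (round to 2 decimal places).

Timeline: | P0 0-1 | idle 1-3 | P1 3-11 | P2 11-13 |
Completion: P0=1  P1=11  P2=13
Turnaround (C−A): P0=1  P1=8  P2=8
Waiting times: P0=0, P1=0, P2=6
Average waiting = (0+0+6) / 3 = 6/3 = 2.00

2.00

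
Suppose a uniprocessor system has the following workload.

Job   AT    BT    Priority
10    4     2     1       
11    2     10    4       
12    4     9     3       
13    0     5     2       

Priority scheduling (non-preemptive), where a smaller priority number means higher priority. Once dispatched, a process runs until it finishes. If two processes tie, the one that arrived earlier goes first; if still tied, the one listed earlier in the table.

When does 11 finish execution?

26

Gantt: | 13 0-5 | 10 5-7 | 12 7-16 | 11 16-26 |
Completion: 10=7  11=26  12=16  13=5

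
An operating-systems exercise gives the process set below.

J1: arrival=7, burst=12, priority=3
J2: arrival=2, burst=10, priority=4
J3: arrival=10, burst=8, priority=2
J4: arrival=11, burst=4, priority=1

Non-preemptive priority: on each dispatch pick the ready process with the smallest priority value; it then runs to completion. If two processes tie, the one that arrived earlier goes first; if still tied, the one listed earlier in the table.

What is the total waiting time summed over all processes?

24

Timeline: | idle 0-2 | J2 2-12 | J4 12-16 | J3 16-24 | J1 24-36 |
Completion: J1=36  J2=12  J3=24  J4=16
Turnaround (C−A): J1=29  J2=10  J3=14  J4=5
Waiting = turnaround − burst: J1=17, J2=0, J3=6, J4=1
Total waiting = 17 + 0 + 6 + 1 = 24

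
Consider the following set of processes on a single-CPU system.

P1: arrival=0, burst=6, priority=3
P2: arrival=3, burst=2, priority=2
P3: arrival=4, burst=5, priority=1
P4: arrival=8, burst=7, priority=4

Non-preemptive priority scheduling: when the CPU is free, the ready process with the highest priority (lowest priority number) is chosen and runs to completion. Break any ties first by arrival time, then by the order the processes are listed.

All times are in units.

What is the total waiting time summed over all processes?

15

Gantt: | P1 0-6 | P3 6-11 | P2 11-13 | P4 13-20 |
Completion: P1=6  P2=13  P3=11  P4=20
Waiting = turnaround − burst: P1=0, P2=8, P3=2, P4=5
Total waiting = 0 + 8 + 2 + 5 = 15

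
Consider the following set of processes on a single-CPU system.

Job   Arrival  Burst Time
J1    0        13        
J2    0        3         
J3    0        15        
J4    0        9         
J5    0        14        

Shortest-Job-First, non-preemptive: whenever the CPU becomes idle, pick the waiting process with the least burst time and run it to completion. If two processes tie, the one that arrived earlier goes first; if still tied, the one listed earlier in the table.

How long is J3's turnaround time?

Timeline: | J2 0-3 | J4 3-12 | J1 12-25 | J5 25-39 | J3 39-54 |
Completion: J1=25  J2=3  J3=54  J4=12  J5=39
Turnaround (C−A): J1=25  J2=3  J3=54  J4=12  J5=39
Turnaround(J3) = completion − arrival = 54 − 0 = 54

54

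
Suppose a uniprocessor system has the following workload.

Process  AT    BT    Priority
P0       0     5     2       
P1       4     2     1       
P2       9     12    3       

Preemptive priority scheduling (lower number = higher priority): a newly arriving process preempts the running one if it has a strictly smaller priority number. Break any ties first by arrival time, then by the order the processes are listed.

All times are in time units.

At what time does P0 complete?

7

Gantt: | P0 0-4 | P1 4-6 | P0 6-7 | idle 7-9 | P2 9-21 |
Completion: P0=7  P1=6  P2=21
Turnaround (C−A): P0=7  P1=2  P2=12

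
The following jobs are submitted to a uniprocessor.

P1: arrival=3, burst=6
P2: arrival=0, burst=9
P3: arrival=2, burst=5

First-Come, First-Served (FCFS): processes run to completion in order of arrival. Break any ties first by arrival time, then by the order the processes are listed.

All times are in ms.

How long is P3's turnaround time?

Timeline: | P2 0-9 | P3 9-14 | P1 14-20 |
Completion: P1=20  P2=9  P3=14
Turnaround(P3) = completion − arrival = 14 − 2 = 12

12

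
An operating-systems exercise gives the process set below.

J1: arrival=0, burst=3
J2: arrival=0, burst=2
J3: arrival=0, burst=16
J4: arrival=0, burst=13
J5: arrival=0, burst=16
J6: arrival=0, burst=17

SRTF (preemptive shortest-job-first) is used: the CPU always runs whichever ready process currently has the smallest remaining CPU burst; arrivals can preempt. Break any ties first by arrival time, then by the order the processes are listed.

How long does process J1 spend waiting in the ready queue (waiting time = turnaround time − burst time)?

2

Schedule: | J2 0-2 | J1 2-5 | J4 5-18 | J3 18-34 | J5 34-50 | J6 50-67 |
Completion: J1=5  J2=2  J3=34  J4=18  J5=50  J6=67
Turnaround (C−A): J1=5  J2=2  J3=34  J4=18  J5=50  J6=67
Waiting(J1) = turnaround − burst = 5 − 3 = 2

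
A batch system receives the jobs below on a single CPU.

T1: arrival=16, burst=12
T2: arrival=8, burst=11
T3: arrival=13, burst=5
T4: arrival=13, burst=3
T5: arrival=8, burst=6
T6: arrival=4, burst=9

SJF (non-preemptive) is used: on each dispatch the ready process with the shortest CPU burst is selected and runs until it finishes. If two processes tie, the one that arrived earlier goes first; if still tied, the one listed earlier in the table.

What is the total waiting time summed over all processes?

57

Gantt: | idle 0-4 | T6 4-13 | T4 13-16 | T3 16-21 | T5 21-27 | T2 27-38 | T1 38-50 |
Completion: T1=50  T2=38  T3=21  T4=16  T5=27  T6=13
Waiting = turnaround − burst: T1=22, T2=19, T3=3, T4=0, T5=13, T6=0
Total waiting = 22 + 19 + 3 + 0 + 13 + 0 = 57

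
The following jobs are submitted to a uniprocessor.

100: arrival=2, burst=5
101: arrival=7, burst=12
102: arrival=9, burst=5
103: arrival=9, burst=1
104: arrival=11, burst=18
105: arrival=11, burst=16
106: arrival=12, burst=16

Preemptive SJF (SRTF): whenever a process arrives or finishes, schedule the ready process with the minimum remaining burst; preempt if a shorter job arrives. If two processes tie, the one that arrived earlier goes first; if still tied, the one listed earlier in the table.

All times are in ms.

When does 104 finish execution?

75

Gantt: | idle 0-2 | 100 2-7 | 101 7-9 | 103 9-10 | 102 10-15 | 101 15-25 | 105 25-41 | 106 41-57 | 104 57-75 |
Completion: 100=7  101=25  102=15  103=10  104=75  105=41  106=57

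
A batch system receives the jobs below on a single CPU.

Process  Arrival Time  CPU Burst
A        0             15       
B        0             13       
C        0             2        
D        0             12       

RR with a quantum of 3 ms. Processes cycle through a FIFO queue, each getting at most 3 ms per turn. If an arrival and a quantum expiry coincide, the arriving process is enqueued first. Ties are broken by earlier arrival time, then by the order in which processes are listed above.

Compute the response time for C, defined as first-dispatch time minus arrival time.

6

Gantt: | A 0-3 | B 3-6 | C 6-8 | D 8-11 | A 11-14 | B 14-17 | D 17-20 | A 20-23 | B 23-26 | D 26-29 | A 29-32 | B 32-35 | D 35-38 | A 38-41 | B 41-42 |
Completion: A=41  B=42  C=8  D=38
Response(C) = first start − arrival = 6 − 0 = 6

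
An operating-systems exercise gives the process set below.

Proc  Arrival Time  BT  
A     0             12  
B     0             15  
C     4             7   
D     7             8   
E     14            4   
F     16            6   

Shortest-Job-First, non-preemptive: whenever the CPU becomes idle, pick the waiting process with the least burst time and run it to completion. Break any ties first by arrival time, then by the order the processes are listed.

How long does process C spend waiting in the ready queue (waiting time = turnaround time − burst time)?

Gantt: | A 0-12 | C 12-19 | E 19-23 | F 23-29 | D 29-37 | B 37-52 |
Completion: A=12  B=52  C=19  D=37  E=23  F=29
Waiting(C) = turnaround − burst = 15 − 7 = 8

8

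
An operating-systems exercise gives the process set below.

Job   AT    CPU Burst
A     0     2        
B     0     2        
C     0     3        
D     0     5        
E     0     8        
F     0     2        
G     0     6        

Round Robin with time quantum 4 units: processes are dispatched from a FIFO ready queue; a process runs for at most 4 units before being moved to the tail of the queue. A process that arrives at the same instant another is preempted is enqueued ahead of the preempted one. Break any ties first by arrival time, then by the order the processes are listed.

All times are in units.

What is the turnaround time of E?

Schedule: | A 0-2 | B 2-4 | C 4-7 | D 7-11 | E 11-15 | F 15-17 | G 17-21 | D 21-22 | E 22-26 | G 26-28 |
Completion: A=2  B=4  C=7  D=22  E=26  F=17  G=28
Turnaround (C−A): A=2  B=4  C=7  D=22  E=26  F=17  G=28
Turnaround(E) = completion − arrival = 26 − 0 = 26

26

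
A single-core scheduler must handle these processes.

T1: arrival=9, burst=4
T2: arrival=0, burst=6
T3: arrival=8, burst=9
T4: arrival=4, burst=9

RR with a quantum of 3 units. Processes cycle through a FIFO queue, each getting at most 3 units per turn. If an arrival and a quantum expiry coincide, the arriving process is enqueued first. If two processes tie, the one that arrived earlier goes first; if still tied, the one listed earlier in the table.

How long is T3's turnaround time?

20

Schedule: | T2 0-6 | T4 6-9 | T3 9-12 | T1 12-15 | T4 15-18 | T3 18-21 | T1 21-22 | T4 22-25 | T3 25-28 |
Completion: T1=22  T2=6  T3=28  T4=25
Turnaround(T3) = completion − arrival = 28 − 8 = 20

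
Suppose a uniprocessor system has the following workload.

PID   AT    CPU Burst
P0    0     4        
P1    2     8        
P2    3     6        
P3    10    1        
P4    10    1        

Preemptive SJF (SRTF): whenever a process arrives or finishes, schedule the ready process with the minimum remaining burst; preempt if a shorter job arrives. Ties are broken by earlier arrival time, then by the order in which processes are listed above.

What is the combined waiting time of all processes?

12

Timeline: | P0 0-4 | P2 4-10 | P3 10-11 | P4 11-12 | P1 12-20 |
Completion: P0=4  P1=20  P2=10  P3=11  P4=12
Waiting = turnaround − burst: P0=0, P1=10, P2=1, P3=0, P4=1
Total waiting = 0 + 10 + 1 + 0 + 1 = 12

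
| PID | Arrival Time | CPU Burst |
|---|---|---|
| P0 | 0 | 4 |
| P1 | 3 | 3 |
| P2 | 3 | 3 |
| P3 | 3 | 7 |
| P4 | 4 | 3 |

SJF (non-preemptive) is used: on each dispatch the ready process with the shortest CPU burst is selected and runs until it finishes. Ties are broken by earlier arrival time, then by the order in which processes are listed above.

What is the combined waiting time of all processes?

Schedule: | P0 0-4 | P1 4-7 | P2 7-10 | P4 10-13 | P3 13-20 |
Completion: P0=4  P1=7  P2=10  P3=20  P4=13
Turnaround (C−A): P0=4  P1=4  P2=7  P3=17  P4=9
Waiting = turnaround − burst: P0=0, P1=1, P2=4, P3=10, P4=6
Total waiting = 0 + 1 + 4 + 10 + 6 = 21

21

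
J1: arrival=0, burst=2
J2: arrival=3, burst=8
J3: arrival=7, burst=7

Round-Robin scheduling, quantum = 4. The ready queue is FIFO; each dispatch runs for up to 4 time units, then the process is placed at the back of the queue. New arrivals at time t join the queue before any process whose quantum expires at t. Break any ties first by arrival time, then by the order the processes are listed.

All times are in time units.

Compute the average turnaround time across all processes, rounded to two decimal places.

8.33

Gantt: | J1 0-2 | idle 2-3 | J2 3-7 | J3 7-11 | J2 11-15 | J3 15-18 |
Completion: J1=2  J2=15  J3=18
Turnaround times: J1=2, J2=12, J3=11
Average turnaround = (2+12+11) / 3 = 25/3 = 8.33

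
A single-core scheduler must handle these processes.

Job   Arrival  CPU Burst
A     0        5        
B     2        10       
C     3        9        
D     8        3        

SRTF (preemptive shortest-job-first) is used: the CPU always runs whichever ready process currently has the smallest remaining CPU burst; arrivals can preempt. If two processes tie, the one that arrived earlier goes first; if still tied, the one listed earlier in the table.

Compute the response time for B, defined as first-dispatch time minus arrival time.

15

Gantt: | A 0-5 | C 5-8 | D 8-11 | C 11-17 | B 17-27 |
Completion: A=5  B=27  C=17  D=11
Turnaround (C−A): A=5  B=25  C=14  D=3
Response(B) = first start − arrival = 17 − 2 = 15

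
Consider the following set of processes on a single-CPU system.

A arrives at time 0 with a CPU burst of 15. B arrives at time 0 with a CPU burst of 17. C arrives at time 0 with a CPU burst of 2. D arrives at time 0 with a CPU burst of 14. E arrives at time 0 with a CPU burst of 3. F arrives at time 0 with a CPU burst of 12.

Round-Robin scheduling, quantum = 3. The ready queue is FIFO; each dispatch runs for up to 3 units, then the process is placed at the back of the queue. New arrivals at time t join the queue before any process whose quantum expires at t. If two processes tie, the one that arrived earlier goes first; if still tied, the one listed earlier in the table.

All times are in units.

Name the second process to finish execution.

E

Timeline: | A 0-3 | B 3-6 | C 6-8 | D 8-11 | E 11-14 | F 14-17 | A 17-20 | B 20-23 | D 23-26 | F 26-29 | A 29-32 | B 32-35 | D 35-38 | F 38-41 | A 41-44 | B 44-47 | D 47-50 | F 50-53 | A 53-56 | B 56-59 | D 59-61 | B 61-63 |
Completion: A=56  B=63  C=8  D=61  E=14  F=53
Finish order: C → E → F → A → D → B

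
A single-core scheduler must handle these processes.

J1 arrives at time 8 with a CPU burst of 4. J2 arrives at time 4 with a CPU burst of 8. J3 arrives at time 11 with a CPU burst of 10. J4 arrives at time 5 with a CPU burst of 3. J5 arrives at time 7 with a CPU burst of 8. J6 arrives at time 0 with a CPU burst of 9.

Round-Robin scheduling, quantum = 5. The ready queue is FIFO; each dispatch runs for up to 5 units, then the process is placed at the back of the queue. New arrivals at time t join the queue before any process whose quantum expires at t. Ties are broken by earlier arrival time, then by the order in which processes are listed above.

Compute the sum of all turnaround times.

129

Timeline: | J6 0-5 | J2 5-10 | J4 10-13 | J6 13-17 | J5 17-22 | J1 22-26 | J2 26-29 | J3 29-34 | J5 34-37 | J3 37-42 |
Completion: J1=26  J2=29  J3=42  J4=13  J5=37  J6=17
Turnaround (C−A): J1=18  J2=25  J3=31  J4=8  J5=30  J6=17
Turnaround = completion − arrival: J1=18, J2=25, J3=31, J4=8, J5=30, J6=17
Total turnaround = 18 + 25 + 31 + 8 + 30 + 17 = 129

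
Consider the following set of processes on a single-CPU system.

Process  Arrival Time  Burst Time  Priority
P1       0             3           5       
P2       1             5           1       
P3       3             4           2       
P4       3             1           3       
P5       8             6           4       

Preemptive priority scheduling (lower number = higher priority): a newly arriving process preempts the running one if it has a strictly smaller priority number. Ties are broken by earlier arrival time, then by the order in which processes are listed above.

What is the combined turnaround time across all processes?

Schedule: | P1 0-1 | P2 1-6 | P3 6-10 | P4 10-11 | P5 11-17 | P1 17-19 |
Completion: P1=19  P2=6  P3=10  P4=11  P5=17
Turnaround (C−A): P1=19  P2=5  P3=7  P4=8  P5=9
Turnaround = completion − arrival: P1=19, P2=5, P3=7, P4=8, P5=9
Total turnaround = 19 + 5 + 7 + 8 + 9 = 48

48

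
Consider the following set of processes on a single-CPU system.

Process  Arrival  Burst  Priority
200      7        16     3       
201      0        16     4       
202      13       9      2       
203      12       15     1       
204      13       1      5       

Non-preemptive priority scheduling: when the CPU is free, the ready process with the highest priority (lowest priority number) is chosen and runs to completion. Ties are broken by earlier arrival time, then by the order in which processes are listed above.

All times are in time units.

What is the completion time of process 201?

Timeline: | 201 0-16 | 203 16-31 | 202 31-40 | 200 40-56 | 204 56-57 |
Completion: 200=56  201=16  202=40  203=31  204=57
Turnaround (C−A): 200=49  201=16  202=27  203=19  204=44

16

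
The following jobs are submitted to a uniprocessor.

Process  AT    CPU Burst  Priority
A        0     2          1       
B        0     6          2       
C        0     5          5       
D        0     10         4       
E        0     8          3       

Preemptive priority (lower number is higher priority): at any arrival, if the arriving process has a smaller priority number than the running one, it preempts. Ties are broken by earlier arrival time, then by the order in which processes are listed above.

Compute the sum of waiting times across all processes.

52

Timeline: | A 0-2 | B 2-8 | E 8-16 | D 16-26 | C 26-31 |
Completion: A=2  B=8  C=31  D=26  E=16
Turnaround (C−A): A=2  B=8  C=31  D=26  E=16
Waiting = turnaround − burst: A=0, B=2, C=26, D=16, E=8
Total waiting = 0 + 2 + 26 + 16 + 8 = 52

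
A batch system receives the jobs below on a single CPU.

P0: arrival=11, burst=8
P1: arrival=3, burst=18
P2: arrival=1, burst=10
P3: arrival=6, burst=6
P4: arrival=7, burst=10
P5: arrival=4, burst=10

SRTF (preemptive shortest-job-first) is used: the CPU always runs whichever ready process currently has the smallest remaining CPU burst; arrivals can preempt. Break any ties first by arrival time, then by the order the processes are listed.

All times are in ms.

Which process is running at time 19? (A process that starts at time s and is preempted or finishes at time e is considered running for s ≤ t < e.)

P0

Gantt: | idle 0-1 | P2 1-11 | P3 11-17 | P0 17-25 | P5 25-35 | P4 35-45 | P1 45-63 |
Completion: P0=25  P1=63  P2=11  P3=17  P4=45  P5=35
Turnaround (C−A): P0=14  P1=60  P2=10  P3=11  P4=38  P5=31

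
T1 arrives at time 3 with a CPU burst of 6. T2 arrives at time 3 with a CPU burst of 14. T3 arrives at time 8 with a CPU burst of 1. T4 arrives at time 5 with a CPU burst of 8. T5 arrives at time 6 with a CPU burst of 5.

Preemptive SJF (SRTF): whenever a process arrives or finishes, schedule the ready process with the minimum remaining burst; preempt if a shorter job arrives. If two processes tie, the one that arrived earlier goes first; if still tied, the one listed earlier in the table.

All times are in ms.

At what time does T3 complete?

10

Schedule: | idle 0-3 | T1 3-9 | T3 9-10 | T5 10-15 | T4 15-23 | T2 23-37 |
Completion: T1=9  T2=37  T3=10  T4=23  T5=15
Turnaround (C−A): T1=6  T2=34  T3=2  T4=18  T5=9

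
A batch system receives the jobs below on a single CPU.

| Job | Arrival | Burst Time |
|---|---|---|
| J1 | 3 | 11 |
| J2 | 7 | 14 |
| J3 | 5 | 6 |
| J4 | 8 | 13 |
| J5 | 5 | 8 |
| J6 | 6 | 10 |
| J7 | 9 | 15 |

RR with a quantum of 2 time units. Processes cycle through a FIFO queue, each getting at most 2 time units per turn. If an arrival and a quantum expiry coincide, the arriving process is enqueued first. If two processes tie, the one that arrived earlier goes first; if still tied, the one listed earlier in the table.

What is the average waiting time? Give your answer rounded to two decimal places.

Schedule: | idle 0-3 | J1 3-5 | J3 5-7 | J5 7-9 | J1 9-11 | J6 11-13 | J2 13-15 | J3 15-17 | J4 17-19 | J7 19-21 | J5 21-23 | J1 23-25 | J6 25-27 | J2 27-29 | J3 29-31 | J4 31-33 | J7 33-35 | J5 35-37 | J1 37-39 | J6 39-41 | J2 41-43 | J4 43-45 | J7 45-47 | J5 47-49 | J1 49-51 | J6 51-53 | J2 53-55 | J4 55-57 | J7 57-59 | J1 59-60 | J6 60-62 | J2 62-64 | J4 64-66 | J7 66-68 | J2 68-70 | J4 70-72 | J7 72-74 | J2 74-76 | J4 76-77 | J7 77-80 |
Completion: J1=60  J2=76  J3=31  J4=77  J5=49  J6=62  J7=80
Turnaround (C−A): J1=57  J2=69  J3=26  J4=69  J5=44  J6=56  J7=71
Waiting times: J1=46, J2=55, J3=20, J4=56, J5=36, J6=46, J7=56
Average waiting = (46+55+20+56+36+46+56) / 7 = 315/7 = 45.00

45.00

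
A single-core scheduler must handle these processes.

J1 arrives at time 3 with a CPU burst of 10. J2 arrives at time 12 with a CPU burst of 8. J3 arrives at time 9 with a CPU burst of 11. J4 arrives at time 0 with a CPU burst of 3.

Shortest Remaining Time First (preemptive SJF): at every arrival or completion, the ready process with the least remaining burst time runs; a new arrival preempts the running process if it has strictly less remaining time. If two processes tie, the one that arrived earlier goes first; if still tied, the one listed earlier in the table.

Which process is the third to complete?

J2

Timeline: | J4 0-3 | J1 3-13 | J2 13-21 | J3 21-32 |
Completion: J1=13  J2=21  J3=32  J4=3
Finish order: J4 → J1 → J2 → J3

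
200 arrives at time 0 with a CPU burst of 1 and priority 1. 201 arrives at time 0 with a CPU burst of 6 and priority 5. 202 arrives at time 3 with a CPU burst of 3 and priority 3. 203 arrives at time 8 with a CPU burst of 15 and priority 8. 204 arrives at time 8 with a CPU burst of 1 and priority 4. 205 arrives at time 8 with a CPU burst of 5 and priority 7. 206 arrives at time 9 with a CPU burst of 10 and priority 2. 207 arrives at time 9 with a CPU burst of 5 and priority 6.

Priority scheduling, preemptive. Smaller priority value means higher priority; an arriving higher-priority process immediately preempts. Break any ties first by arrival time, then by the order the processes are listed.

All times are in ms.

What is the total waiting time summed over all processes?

68

Gantt: | 200 0-1 | 201 1-3 | 202 3-6 | 201 6-8 | 204 8-9 | 206 9-19 | 201 19-21 | 207 21-26 | 205 26-31 | 203 31-46 |
Completion: 200=1  201=21  202=6  203=46  204=9  205=31  206=19  207=26
Turnaround (C−A): 200=1  201=21  202=3  203=38  204=1  205=23  206=10  207=17
Waiting = turnaround − burst: 200=0, 201=15, 202=0, 203=23, 204=0, 205=18, 206=0, 207=12
Total waiting = 0 + 15 + 0 + 23 + 0 + 18 + 0 + 12 = 68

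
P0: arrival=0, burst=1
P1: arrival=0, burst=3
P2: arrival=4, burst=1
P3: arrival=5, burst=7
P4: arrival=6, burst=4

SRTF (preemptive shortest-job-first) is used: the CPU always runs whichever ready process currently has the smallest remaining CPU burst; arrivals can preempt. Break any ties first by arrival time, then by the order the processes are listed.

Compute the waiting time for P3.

Timeline: | P0 0-1 | P1 1-4 | P2 4-5 | P3 5-6 | P4 6-10 | P3 10-16 |
Completion: P0=1  P1=4  P2=5  P3=16  P4=10
Turnaround (C−A): P0=1  P1=4  P2=1  P3=11  P4=4
Waiting(P3) = turnaround − burst = 11 − 7 = 4

4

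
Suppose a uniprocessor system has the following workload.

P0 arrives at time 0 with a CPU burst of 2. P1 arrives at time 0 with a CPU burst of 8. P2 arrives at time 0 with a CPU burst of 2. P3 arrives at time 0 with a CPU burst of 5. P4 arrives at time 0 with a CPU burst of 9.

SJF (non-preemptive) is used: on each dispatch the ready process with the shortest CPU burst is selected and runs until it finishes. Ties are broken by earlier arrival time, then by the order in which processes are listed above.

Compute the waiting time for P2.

Timeline: | P0 0-2 | P2 2-4 | P3 4-9 | P1 9-17 | P4 17-26 |
Completion: P0=2  P1=17  P2=4  P3=9  P4=26
Turnaround (C−A): P0=2  P1=17  P2=4  P3=9  P4=26
Waiting(P2) = turnaround − burst = 4 − 2 = 2

2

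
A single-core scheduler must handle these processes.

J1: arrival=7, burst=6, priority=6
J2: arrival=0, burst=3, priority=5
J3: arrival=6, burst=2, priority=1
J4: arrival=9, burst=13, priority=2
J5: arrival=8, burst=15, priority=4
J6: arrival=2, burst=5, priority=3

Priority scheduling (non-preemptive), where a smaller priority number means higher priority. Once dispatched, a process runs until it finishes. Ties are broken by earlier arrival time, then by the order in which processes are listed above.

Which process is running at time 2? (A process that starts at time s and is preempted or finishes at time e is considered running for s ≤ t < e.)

J2

Timeline: | J2 0-3 | J6 3-8 | J3 8-10 | J4 10-23 | J5 23-38 | J1 38-44 |
Completion: J1=44  J2=3  J3=10  J4=23  J5=38  J6=8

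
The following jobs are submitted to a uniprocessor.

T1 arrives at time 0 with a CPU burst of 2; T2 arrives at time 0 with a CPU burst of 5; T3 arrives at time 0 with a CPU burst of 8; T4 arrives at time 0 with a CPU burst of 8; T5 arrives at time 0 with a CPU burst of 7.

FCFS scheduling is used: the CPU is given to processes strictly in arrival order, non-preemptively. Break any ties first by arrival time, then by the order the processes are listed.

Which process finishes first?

T1

Schedule: | T1 0-2 | T2 2-7 | T3 7-15 | T4 15-23 | T5 23-30 |
Completion: T1=2  T2=7  T3=15  T4=23  T5=30
Turnaround (C−A): T1=2  T2=7  T3=15  T4=23  T5=30
Finish order: T1 → T2 → T3 → T4 → T5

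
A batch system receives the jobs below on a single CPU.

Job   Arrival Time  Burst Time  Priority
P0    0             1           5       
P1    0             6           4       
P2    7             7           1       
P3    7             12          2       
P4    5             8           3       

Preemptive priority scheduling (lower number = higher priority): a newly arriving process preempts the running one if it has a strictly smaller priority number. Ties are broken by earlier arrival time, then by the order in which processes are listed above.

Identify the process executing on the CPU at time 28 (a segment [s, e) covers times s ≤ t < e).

Timeline: | P1 0-5 | P4 5-7 | P2 7-14 | P3 14-26 | P4 26-32 | P1 32-33 | P0 33-34 |
Completion: P0=34  P1=33  P2=14  P3=26  P4=32
Turnaround (C−A): P0=34  P1=33  P2=7  P3=19  P4=27

P4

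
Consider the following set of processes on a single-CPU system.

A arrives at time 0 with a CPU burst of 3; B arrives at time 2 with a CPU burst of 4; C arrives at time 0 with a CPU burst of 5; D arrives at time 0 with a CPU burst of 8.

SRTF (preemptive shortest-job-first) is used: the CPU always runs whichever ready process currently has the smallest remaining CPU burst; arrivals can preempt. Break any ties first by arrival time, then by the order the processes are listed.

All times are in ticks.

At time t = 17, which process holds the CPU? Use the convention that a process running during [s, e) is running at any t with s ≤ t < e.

D

Gantt: | A 0-3 | B 3-7 | C 7-12 | D 12-20 |
Completion: A=3  B=7  C=12  D=20
Turnaround (C−A): A=3  B=5  C=12  D=20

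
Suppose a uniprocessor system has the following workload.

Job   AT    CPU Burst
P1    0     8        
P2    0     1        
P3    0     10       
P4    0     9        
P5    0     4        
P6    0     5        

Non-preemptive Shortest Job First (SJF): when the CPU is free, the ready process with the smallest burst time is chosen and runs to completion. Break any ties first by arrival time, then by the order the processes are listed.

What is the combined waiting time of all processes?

Gantt: | P2 0-1 | P5 1-5 | P6 5-10 | P1 10-18 | P4 18-27 | P3 27-37 |
Completion: P1=18  P2=1  P3=37  P4=27  P5=5  P6=10
Turnaround (C−A): P1=18  P2=1  P3=37  P4=27  P5=5  P6=10
Waiting = turnaround − burst: P1=10, P2=0, P3=27, P4=18, P5=1, P6=5
Total waiting = 10 + 0 + 27 + 18 + 1 + 5 = 61

61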